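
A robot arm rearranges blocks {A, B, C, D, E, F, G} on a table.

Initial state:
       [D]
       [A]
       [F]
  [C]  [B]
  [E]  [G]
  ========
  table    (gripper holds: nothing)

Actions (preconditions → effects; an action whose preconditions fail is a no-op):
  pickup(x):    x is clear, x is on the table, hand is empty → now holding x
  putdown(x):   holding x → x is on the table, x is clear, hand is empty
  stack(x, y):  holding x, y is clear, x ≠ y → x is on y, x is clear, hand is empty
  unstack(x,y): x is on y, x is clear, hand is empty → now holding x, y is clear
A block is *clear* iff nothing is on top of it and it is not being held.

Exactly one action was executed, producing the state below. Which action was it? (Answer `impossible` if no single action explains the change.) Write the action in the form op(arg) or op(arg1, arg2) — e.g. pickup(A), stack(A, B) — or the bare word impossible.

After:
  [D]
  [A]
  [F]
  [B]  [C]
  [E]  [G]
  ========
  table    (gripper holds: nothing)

target: towers=[E/B/F/A/D; G/C] holding=-
     unstack(D, A) → towers=[E/C; G/B/F/A] holding=D
     unstack(C, E) → towers=[E; G/B/F/A/D] holding=C
none of the 2 applicable actions match → impossible

impossible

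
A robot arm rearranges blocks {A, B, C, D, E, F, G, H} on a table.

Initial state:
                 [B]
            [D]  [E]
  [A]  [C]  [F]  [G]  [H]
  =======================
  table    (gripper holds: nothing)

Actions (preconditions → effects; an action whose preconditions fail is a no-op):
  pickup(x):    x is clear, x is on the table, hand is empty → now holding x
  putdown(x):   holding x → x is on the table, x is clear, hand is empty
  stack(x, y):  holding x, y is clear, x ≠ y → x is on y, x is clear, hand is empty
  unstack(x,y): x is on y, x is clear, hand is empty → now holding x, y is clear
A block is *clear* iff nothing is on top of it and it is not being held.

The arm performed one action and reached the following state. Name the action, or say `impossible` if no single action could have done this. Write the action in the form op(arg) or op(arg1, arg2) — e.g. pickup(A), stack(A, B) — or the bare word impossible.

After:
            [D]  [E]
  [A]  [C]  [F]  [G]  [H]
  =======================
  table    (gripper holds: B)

unstack(B, E)

target: towers=[A; C; F/D; G/E; H] holding=B
         pickup(A) → towers=[C; F/D; G/E/B; H] holding=A
         pickup(H) → towers=[A; C; F/D; G/E/B] holding=H
     unstack(B, E) → towers=[A; C; F/D; G/E; H] holding=B  ← match
     unstack(D, F) → towers=[A; C; F; G/E/B; H] holding=D
         pickup(C) → towers=[A; F/D; G/E/B; H] holding=C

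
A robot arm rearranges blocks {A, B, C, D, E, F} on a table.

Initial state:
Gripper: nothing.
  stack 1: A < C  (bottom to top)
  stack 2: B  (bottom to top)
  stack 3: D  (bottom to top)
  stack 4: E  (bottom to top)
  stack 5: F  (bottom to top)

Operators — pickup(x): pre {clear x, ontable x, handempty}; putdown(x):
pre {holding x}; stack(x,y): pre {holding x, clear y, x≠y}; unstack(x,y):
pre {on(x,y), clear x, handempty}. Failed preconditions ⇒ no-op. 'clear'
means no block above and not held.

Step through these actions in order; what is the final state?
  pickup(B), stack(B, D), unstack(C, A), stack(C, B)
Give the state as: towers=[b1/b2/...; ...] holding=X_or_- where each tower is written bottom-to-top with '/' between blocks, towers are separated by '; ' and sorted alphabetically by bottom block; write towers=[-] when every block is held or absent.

towers=[A; D/B/C; E; F] holding=-

step 1 (pickup(B)): towers=[A/C; D; E; F] holding=B
step 2 (stack(B, D)): towers=[A/C; D/B; E; F] holding=-
step 3 (unstack(C, A)): towers=[A; D/B; E; F] holding=C
step 4 (stack(C, B)): towers=[A; D/B/C; E; F] holding=-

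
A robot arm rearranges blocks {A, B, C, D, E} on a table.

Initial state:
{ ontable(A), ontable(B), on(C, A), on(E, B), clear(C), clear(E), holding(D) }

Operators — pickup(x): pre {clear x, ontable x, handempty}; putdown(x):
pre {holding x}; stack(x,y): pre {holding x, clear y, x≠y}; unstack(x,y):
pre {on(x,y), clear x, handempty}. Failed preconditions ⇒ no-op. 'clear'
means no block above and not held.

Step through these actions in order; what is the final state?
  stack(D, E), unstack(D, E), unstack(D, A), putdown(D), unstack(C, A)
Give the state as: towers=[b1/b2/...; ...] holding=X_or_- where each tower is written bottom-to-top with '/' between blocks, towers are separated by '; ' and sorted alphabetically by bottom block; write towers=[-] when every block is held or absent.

towers=[A; B/E; D] holding=C

step 1 (stack(D, E)): towers=[A/C; B/E/D] holding=-
step 2 (unstack(D, E)): towers=[A/C; B/E] holding=D
step 3 (unstack(D, A)) [no-op]: towers=[A/C; B/E] holding=D
step 4 (putdown(D)): towers=[A/C; B/E; D] holding=-
step 5 (unstack(C, A)): towers=[A; B/E; D] holding=C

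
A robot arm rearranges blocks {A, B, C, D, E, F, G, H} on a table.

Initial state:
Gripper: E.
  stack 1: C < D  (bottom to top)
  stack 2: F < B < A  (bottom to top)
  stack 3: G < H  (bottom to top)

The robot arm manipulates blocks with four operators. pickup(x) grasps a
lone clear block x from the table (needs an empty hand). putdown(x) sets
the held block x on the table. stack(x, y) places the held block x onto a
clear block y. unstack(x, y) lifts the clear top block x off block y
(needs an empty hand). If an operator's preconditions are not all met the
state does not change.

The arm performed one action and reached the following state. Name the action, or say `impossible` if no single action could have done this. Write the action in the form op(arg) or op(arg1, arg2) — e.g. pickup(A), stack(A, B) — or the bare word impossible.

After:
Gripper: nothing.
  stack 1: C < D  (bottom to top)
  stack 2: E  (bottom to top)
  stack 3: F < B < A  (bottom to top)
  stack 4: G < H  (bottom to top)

putdown(E)

target: towers=[C/D; E; F/B/A; G/H] holding=-
        putdown(E) → towers=[C/D; E; F/B/A; G/H] holding=-  ← match
       stack(E, A) → towers=[C/D; F/B/A/E; G/H] holding=-
       stack(E, H) → towers=[C/D; F/B/A; G/H/E] holding=-
       stack(E, D) → towers=[C/D/E; F/B/A; G/H] holding=-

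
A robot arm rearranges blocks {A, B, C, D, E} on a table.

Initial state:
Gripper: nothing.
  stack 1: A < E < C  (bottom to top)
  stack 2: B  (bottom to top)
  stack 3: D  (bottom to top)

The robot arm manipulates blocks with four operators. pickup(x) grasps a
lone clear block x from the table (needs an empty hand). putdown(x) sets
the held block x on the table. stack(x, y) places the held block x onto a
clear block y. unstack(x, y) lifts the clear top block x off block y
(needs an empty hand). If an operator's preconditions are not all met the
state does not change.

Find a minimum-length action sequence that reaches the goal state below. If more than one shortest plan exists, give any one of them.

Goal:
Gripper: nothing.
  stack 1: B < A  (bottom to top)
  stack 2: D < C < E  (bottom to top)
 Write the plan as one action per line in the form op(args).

unstack(C, E)
stack(C, D)
unstack(E, A)
stack(E, C)
pickup(A)
stack(A, B)

step 1 (unstack(C, E)): towers=[A/E; B; D] holding=C
step 2 (stack(C, D)): towers=[A/E; B; D/C] holding=-
step 3 (unstack(E, A)): towers=[A; B; D/C] holding=E
step 4 (stack(E, C)): towers=[A; B; D/C/E] holding=-
step 5 (pickup(A)): towers=[B; D/C/E] holding=A
step 6 (stack(A, B)): towers=[B/A; D/C/E] holding=-
goal check: towers=[B/A; D/C/E] holding=- — reached (length 6, optimal by BFS)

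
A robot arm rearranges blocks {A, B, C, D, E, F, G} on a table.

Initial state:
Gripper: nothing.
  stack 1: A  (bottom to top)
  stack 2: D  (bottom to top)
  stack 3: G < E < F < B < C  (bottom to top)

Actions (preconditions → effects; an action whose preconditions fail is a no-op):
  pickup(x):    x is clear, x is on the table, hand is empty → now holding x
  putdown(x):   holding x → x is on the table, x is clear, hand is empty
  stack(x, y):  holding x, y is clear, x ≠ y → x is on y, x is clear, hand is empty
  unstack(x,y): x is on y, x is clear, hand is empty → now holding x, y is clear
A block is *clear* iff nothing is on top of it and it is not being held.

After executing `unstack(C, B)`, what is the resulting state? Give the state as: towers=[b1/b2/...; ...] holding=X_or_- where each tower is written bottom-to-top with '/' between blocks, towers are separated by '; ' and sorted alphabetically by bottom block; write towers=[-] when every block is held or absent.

before: towers=[A; D; G/E/F/B/C] holding=-
pre[unstack(C, B)]: on(C,B) ✓, clear(C) ✓, handempty ✓
all met → apply unstack(C, B)
after:  towers=[A; D; G/E/F/B] holding=C

towers=[A; D; G/E/F/B] holding=C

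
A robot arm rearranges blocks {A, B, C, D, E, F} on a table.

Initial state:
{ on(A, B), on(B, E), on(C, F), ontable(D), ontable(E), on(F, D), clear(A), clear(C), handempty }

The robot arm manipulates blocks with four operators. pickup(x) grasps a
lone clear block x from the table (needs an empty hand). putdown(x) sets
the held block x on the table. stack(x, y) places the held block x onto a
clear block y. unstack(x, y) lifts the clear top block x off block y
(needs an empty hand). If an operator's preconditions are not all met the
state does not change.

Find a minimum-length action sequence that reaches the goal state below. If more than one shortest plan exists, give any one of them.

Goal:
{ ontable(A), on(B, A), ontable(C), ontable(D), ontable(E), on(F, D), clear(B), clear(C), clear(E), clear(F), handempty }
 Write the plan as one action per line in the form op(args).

unstack(A, B)
putdown(A)
unstack(B, E)
stack(B, A)
unstack(C, F)
putdown(C)

step 1 (unstack(A, B)): towers=[D/F/C; E/B] holding=A
step 2 (putdown(A)): towers=[A; D/F/C; E/B] holding=-
step 3 (unstack(B, E)): towers=[A; D/F/C; E] holding=B
step 4 (stack(B, A)): towers=[A/B; D/F/C; E] holding=-
step 5 (unstack(C, F)): towers=[A/B; D/F; E] holding=C
step 6 (putdown(C)): towers=[A/B; C; D/F; E] holding=-
goal check: towers=[A/B; C; D/F; E] holding=- — reached (length 6, optimal by BFS)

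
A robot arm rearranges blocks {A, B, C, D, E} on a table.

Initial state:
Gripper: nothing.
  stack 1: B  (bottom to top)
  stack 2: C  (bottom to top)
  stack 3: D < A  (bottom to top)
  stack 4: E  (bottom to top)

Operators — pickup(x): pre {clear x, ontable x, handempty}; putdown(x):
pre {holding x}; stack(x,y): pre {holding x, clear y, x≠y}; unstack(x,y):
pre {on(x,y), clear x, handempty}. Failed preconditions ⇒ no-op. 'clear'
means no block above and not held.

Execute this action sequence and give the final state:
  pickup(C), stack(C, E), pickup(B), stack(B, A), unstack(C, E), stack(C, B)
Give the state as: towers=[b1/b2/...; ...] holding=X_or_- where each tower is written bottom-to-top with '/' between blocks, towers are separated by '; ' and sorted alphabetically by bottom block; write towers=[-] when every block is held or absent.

step 1 (pickup(C)): towers=[B; D/A; E] holding=C
step 2 (stack(C, E)): towers=[B; D/A; E/C] holding=-
step 3 (pickup(B)): towers=[D/A; E/C] holding=B
step 4 (stack(B, A)): towers=[D/A/B; E/C] holding=-
step 5 (unstack(C, E)): towers=[D/A/B; E] holding=C
step 6 (stack(C, B)): towers=[D/A/B/C; E] holding=-

towers=[D/A/B/C; E] holding=-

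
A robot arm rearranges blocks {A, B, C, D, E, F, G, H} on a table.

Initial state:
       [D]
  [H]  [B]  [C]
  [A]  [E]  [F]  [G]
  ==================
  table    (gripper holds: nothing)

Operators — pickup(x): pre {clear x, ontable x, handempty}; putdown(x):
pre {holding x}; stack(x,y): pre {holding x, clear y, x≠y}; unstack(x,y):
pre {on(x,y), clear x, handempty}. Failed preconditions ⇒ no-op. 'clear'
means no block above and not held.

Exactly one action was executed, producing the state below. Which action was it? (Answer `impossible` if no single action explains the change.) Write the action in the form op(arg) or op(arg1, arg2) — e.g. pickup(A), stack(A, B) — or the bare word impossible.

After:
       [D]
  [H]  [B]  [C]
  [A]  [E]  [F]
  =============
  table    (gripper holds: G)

target: towers=[A/H; E/B/D; F/C] holding=G
         pickup(G) → towers=[A/H; E/B/D; F/C] holding=G  ← match
     unstack(H, A) → towers=[A; E/B/D; F/C; G] holding=H
     unstack(D, B) → towers=[A/H; E/B; F/C; G] holding=D
     unstack(C, F) → towers=[A/H; E/B/D; F; G] holding=C

pickup(G)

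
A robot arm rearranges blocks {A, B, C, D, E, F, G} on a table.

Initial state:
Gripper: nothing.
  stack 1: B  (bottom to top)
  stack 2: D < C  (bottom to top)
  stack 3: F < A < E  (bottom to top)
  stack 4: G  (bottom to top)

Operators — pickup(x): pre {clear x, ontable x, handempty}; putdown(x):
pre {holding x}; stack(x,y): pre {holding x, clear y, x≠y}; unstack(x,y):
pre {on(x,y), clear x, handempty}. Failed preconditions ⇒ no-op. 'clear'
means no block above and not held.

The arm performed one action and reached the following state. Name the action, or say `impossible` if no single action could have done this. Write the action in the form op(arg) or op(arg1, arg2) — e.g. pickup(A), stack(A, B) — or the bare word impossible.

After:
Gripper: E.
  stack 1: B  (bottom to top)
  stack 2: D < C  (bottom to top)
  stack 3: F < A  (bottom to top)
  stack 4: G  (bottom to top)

unstack(E, A)

target: towers=[B; D/C; F/A; G] holding=E
         pickup(B) → towers=[D/C; F/A/E; G] holding=B
         pickup(G) → towers=[B; D/C; F/A/E] holding=G
     unstack(E, A) → towers=[B; D/C; F/A; G] holding=E  ← match
     unstack(C, D) → towers=[B; D; F/A/E; G] holding=C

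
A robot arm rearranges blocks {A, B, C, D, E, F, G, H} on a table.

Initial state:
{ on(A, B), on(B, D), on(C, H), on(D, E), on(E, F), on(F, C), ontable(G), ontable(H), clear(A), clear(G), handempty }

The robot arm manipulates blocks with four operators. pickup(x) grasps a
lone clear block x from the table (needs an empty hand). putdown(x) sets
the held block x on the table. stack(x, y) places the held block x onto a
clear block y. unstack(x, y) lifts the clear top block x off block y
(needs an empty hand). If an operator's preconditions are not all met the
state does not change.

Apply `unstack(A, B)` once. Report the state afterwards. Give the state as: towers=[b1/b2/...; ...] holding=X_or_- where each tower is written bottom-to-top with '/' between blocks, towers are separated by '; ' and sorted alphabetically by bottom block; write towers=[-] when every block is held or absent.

before: towers=[G; H/C/F/E/D/B/A] holding=-
pre[unstack(A, B)]: on(A,B) ok, clear(A) ok, handempty ok
all met → apply unstack(A, B)
after:  towers=[G; H/C/F/E/D/B] holding=A

towers=[G; H/C/F/E/D/B] holding=A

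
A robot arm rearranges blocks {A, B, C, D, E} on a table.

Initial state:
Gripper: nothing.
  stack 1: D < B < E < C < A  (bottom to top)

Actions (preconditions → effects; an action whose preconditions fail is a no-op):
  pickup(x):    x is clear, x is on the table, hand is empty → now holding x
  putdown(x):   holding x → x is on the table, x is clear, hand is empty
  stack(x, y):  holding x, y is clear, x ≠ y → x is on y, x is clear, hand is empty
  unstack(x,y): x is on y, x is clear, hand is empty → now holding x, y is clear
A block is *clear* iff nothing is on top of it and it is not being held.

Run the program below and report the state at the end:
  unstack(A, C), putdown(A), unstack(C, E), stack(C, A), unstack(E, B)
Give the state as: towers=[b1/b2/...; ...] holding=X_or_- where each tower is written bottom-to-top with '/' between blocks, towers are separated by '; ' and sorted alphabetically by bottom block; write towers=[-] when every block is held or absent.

step 1 (unstack(A, C)): towers=[D/B/E/C] holding=A
step 2 (putdown(A)): towers=[A; D/B/E/C] holding=-
step 3 (unstack(C, E)): towers=[A; D/B/E] holding=C
step 4 (stack(C, A)): towers=[A/C; D/B/E] holding=-
step 5 (unstack(E, B)): towers=[A/C; D/B] holding=E

towers=[A/C; D/B] holding=E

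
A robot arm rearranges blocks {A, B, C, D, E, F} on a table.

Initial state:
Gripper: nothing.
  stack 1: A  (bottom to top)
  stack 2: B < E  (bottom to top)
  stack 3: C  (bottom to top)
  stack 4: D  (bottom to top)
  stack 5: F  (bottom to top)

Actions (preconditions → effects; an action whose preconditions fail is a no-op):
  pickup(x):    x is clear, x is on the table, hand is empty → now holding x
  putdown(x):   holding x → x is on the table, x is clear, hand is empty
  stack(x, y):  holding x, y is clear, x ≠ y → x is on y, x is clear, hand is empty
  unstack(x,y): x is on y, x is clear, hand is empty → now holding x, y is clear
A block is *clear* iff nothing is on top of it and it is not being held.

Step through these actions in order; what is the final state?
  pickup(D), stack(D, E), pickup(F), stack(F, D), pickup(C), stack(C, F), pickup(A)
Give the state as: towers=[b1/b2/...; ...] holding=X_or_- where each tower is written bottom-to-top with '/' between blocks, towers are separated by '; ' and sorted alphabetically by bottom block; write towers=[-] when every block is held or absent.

towers=[B/E/D/F/C] holding=A

step 1 (pickup(D)): towers=[A; B/E; C; F] holding=D
step 2 (stack(D, E)): towers=[A; B/E/D; C; F] holding=-
step 3 (pickup(F)): towers=[A; B/E/D; C] holding=F
step 4 (stack(F, D)): towers=[A; B/E/D/F; C] holding=-
step 5 (pickup(C)): towers=[A; B/E/D/F] holding=C
step 6 (stack(C, F)): towers=[A; B/E/D/F/C] holding=-
step 7 (pickup(A)): towers=[B/E/D/F/C] holding=A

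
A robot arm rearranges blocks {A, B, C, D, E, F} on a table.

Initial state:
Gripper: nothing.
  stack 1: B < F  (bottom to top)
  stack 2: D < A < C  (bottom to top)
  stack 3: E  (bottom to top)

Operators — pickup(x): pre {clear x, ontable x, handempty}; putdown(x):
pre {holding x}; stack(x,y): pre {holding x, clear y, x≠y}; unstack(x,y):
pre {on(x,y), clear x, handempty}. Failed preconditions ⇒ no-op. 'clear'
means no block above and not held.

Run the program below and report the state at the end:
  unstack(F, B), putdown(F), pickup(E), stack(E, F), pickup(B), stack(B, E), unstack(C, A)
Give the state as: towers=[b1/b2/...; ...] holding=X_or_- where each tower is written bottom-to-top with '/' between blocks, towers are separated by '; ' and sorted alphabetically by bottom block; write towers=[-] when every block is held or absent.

step 1 (unstack(F, B)): towers=[B; D/A/C; E] holding=F
step 2 (putdown(F)): towers=[B; D/A/C; E; F] holding=-
step 3 (pickup(E)): towers=[B; D/A/C; F] holding=E
step 4 (stack(E, F)): towers=[B; D/A/C; F/E] holding=-
step 5 (pickup(B)): towers=[D/A/C; F/E] holding=B
step 6 (stack(B, E)): towers=[D/A/C; F/E/B] holding=-
step 7 (unstack(C, A)): towers=[D/A; F/E/B] holding=C

towers=[D/A; F/E/B] holding=C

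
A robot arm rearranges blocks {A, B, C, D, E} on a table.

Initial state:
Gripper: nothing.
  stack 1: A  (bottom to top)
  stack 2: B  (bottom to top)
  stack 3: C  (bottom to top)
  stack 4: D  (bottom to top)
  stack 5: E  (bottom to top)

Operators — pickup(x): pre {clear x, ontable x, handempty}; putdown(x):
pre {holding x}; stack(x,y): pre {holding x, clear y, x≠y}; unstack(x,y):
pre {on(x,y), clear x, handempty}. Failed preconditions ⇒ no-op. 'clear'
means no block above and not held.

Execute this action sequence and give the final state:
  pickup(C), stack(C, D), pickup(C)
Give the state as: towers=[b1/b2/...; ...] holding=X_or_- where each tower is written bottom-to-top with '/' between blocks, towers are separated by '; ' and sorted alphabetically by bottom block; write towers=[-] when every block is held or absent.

towers=[A; B; D/C; E] holding=-

step 1 (pickup(C)): towers=[A; B; D; E] holding=C
step 2 (stack(C, D)): towers=[A; B; D/C; E] holding=-
step 3 (pickup(C)) [no-op]: towers=[A; B; D/C; E] holding=-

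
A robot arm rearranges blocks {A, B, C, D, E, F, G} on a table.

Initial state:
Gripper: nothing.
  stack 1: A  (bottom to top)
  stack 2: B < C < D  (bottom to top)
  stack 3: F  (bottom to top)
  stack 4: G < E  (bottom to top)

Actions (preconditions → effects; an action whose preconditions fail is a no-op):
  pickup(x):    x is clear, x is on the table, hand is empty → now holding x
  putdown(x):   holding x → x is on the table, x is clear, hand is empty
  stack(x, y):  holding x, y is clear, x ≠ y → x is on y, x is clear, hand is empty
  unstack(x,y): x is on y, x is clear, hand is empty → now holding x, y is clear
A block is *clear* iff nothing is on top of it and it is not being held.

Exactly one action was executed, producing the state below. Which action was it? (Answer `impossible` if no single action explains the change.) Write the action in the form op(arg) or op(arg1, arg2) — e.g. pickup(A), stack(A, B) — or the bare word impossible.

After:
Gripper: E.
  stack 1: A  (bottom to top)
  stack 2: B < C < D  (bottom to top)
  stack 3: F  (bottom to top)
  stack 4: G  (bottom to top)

target: towers=[A; B/C/D; F; G] holding=E
         pickup(F) → towers=[A; B/C/D; G/E] holding=F
     unstack(D, C) → towers=[A; B/C; F; G/E] holding=D
         pickup(A) → towers=[B/C/D; F; G/E] holding=A
     unstack(E, G) → towers=[A; B/C/D; F; G] holding=E  ← match

unstack(E, G)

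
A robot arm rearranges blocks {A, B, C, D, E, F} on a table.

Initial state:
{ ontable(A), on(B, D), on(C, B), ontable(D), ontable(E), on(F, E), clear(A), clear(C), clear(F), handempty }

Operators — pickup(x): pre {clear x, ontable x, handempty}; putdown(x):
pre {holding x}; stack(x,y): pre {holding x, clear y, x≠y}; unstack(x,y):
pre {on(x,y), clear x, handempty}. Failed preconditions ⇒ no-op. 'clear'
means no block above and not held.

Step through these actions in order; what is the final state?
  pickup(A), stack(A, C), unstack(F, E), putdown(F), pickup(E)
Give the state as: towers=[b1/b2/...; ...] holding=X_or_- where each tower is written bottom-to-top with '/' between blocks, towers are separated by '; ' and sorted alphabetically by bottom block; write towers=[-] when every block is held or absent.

step 1 (pickup(A)): towers=[D/B/C; E/F] holding=A
step 2 (stack(A, C)): towers=[D/B/C/A; E/F] holding=-
step 3 (unstack(F, E)): towers=[D/B/C/A; E] holding=F
step 4 (putdown(F)): towers=[D/B/C/A; E; F] holding=-
step 5 (pickup(E)): towers=[D/B/C/A; F] holding=E

towers=[D/B/C/A; F] holding=E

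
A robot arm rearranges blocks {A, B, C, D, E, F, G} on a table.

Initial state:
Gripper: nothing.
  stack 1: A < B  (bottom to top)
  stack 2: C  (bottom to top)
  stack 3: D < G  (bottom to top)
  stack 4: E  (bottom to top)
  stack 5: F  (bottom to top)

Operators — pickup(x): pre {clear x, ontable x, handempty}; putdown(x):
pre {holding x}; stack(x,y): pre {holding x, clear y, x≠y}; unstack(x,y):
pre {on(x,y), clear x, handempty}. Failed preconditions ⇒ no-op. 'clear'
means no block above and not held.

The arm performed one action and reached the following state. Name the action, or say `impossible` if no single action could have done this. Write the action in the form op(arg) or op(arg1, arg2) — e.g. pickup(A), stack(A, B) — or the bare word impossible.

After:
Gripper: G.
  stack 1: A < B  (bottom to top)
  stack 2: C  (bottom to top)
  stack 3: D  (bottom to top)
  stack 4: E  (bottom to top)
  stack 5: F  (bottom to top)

unstack(G, D)

target: towers=[A/B; C; D; E; F] holding=G
     unstack(B, A) → towers=[A; C; D/G; E; F] holding=B
         pickup(F) → towers=[A/B; C; D/G; E] holding=F
     unstack(G, D) → towers=[A/B; C; D; E; F] holding=G  ← match
         pickup(E) → towers=[A/B; C; D/G; F] holding=E
         pickup(C) → towers=[A/B; D/G; E; F] holding=C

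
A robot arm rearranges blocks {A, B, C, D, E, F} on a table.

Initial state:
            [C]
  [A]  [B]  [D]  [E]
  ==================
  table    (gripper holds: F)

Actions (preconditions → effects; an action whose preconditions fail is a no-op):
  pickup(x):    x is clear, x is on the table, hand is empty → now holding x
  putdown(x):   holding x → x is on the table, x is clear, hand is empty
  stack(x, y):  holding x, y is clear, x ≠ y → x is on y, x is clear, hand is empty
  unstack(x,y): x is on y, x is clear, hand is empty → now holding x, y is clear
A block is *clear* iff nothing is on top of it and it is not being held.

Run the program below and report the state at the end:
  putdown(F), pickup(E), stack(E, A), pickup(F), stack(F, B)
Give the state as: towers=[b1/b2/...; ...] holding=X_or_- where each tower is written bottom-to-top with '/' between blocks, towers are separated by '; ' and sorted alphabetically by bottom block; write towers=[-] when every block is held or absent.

towers=[A/E; B/F; D/C] holding=-

step 1 (putdown(F)): towers=[A; B; D/C; E; F] holding=-
step 2 (pickup(E)): towers=[A; B; D/C; F] holding=E
step 3 (stack(E, A)): towers=[A/E; B; D/C; F] holding=-
step 4 (pickup(F)): towers=[A/E; B; D/C] holding=F
step 5 (stack(F, B)): towers=[A/E; B/F; D/C] holding=-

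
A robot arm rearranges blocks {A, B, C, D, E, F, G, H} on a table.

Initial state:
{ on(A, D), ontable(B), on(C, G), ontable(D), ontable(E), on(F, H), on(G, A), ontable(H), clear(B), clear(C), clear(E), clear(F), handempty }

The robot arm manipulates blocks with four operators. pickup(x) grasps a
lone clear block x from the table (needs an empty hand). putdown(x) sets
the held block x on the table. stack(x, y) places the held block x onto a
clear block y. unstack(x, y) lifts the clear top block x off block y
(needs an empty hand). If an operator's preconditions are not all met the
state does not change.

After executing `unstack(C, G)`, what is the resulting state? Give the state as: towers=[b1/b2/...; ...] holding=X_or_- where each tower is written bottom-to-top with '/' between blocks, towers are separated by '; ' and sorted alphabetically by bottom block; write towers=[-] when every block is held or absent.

towers=[B; D/A/G; E; H/F] holding=C

before: towers=[B; D/A/G/C; E; H/F] holding=-
pre[unstack(C, G)]: on(C,G) ok, clear(C) ok, handempty ok
all met → apply unstack(C, G)
after:  towers=[B; D/A/G; E; H/F] holding=C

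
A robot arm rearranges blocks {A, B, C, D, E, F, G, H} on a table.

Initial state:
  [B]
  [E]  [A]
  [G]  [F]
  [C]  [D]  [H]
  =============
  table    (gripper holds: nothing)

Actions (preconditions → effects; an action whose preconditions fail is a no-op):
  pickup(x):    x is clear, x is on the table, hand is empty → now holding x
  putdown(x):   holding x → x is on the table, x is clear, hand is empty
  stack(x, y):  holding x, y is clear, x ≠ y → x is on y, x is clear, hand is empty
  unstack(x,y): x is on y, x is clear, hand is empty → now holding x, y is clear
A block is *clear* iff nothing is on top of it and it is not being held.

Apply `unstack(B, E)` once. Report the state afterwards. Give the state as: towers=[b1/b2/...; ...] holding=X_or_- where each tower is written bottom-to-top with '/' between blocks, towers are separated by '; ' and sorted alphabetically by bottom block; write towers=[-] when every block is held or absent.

towers=[C/G/E; D/F/A; H] holding=B

before: towers=[C/G/E/B; D/F/A; H] holding=-
pre[unstack(B, E)]: on(B,E) ok, clear(B) ok, handempty ok
all met → apply unstack(B, E)
after:  towers=[C/G/E; D/F/A; H] holding=B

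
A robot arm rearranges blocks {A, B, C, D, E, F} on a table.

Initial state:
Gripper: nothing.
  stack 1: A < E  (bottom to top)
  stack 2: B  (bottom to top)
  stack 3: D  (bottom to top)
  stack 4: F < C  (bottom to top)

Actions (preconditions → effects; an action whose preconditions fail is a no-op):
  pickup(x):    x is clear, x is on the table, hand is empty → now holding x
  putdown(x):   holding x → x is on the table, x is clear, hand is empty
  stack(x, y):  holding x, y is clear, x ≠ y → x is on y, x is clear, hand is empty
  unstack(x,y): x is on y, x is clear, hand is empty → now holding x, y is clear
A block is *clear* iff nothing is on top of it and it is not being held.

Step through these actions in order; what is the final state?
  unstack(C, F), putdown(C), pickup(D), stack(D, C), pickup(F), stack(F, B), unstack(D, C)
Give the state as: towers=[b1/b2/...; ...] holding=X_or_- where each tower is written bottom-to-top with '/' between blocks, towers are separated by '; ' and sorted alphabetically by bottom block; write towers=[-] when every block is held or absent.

towers=[A/E; B/F; C] holding=D

step 1 (unstack(C, F)): towers=[A/E; B; D; F] holding=C
step 2 (putdown(C)): towers=[A/E; B; C; D; F] holding=-
step 3 (pickup(D)): towers=[A/E; B; C; F] holding=D
step 4 (stack(D, C)): towers=[A/E; B; C/D; F] holding=-
step 5 (pickup(F)): towers=[A/E; B; C/D] holding=F
step 6 (stack(F, B)): towers=[A/E; B/F; C/D] holding=-
step 7 (unstack(D, C)): towers=[A/E; B/F; C] holding=D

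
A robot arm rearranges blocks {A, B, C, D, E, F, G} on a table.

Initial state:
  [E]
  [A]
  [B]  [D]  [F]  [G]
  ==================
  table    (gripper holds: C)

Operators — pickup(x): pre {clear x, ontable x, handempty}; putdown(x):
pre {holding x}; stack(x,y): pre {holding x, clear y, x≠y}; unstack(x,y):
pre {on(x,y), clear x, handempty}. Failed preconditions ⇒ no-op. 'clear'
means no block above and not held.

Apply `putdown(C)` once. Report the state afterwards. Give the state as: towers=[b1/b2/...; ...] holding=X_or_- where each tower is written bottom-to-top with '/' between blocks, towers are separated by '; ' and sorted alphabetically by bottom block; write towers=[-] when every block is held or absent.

towers=[B/A/E; C; D; F; G] holding=-

before: towers=[B/A/E; D; F; G] holding=C
pre[putdown(C)]: holding(C) ok
all met → apply putdown(C)
after:  towers=[B/A/E; C; D; F; G] holding=-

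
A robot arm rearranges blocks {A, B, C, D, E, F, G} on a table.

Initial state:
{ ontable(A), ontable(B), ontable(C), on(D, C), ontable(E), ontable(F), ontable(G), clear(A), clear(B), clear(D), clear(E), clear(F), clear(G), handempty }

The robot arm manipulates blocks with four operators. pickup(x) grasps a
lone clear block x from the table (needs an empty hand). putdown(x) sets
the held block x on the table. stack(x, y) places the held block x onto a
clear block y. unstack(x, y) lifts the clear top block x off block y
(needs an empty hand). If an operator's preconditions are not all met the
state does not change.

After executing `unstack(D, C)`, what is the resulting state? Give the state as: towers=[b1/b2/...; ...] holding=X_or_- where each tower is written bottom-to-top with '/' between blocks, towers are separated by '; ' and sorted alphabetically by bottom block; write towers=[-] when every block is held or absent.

towers=[A; B; C; E; F; G] holding=D

before: towers=[A; B; C/D; E; F; G] holding=-
pre[unstack(D, C)]: on(D,C) ✓, clear(D) ✓, handempty ✓
all met → apply unstack(D, C)
after:  towers=[A; B; C; E; F; G] holding=D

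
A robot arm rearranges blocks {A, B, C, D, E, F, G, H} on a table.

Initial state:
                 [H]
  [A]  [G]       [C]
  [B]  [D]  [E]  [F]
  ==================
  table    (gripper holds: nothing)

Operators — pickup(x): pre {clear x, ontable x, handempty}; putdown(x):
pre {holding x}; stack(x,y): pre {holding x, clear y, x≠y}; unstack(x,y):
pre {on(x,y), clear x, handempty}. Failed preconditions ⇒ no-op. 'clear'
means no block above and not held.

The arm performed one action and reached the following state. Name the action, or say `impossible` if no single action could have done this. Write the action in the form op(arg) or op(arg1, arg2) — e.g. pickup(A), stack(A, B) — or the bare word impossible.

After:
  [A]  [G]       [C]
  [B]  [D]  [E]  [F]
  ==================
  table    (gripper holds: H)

target: towers=[B/A; D/G; E; F/C] holding=H
     unstack(G, D) → towers=[B/A; D; E; F/C/H] holding=G
     unstack(A, B) → towers=[B; D/G; E; F/C/H] holding=A
         pickup(E) → towers=[B/A; D/G; F/C/H] holding=E
     unstack(H, C) → towers=[B/A; D/G; E; F/C] holding=H  ← match

unstack(H, C)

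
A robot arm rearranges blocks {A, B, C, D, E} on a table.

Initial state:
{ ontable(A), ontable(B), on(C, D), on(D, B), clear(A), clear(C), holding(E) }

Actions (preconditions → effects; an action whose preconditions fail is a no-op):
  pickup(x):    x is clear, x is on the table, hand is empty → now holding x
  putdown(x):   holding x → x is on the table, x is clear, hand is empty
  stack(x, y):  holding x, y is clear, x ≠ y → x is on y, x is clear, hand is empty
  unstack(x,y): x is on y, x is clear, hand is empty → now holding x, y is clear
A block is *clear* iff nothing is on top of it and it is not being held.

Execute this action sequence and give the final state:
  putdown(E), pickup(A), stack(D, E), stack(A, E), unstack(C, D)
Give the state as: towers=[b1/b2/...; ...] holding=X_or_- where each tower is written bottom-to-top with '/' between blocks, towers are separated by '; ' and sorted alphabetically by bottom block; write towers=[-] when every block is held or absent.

towers=[B/D; E/A] holding=C

step 1 (putdown(E)): towers=[A; B/D/C; E] holding=-
step 2 (pickup(A)): towers=[B/D/C; E] holding=A
step 3 (stack(D, E)) [no-op]: towers=[B/D/C; E] holding=A
step 4 (stack(A, E)): towers=[B/D/C; E/A] holding=-
step 5 (unstack(C, D)): towers=[B/D; E/A] holding=C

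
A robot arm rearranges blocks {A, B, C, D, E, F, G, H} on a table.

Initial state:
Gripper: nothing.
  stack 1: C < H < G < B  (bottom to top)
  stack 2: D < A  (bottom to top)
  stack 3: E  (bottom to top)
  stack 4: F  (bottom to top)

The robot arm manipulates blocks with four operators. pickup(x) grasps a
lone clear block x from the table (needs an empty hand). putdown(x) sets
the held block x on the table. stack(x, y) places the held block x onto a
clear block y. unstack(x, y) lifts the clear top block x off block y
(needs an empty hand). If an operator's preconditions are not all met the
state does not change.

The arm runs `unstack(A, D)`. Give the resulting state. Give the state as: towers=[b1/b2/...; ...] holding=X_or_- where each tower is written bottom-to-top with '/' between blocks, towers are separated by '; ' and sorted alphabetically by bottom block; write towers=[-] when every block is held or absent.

towers=[C/H/G/B; D; E; F] holding=A

before: towers=[C/H/G/B; D/A; E; F] holding=-
pre[unstack(A, D)]: on(A,D) ok, clear(A) ok, handempty ok
all met → apply unstack(A, D)
after:  towers=[C/H/G/B; D; E; F] holding=A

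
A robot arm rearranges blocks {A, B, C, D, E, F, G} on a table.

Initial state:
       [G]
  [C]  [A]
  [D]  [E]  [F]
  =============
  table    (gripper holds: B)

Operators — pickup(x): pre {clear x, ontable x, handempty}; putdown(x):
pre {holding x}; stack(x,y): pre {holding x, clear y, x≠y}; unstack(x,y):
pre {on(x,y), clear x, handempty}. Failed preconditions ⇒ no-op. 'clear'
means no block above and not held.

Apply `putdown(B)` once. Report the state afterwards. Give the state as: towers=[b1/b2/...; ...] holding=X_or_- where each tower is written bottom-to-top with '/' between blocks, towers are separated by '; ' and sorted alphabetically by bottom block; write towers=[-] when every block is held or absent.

towers=[B; D/C; E/A/G; F] holding=-

before: towers=[D/C; E/A/G; F] holding=B
pre[putdown(B)]: holding(B) yes
all met → apply putdown(B)
after:  towers=[B; D/C; E/A/G; F] holding=-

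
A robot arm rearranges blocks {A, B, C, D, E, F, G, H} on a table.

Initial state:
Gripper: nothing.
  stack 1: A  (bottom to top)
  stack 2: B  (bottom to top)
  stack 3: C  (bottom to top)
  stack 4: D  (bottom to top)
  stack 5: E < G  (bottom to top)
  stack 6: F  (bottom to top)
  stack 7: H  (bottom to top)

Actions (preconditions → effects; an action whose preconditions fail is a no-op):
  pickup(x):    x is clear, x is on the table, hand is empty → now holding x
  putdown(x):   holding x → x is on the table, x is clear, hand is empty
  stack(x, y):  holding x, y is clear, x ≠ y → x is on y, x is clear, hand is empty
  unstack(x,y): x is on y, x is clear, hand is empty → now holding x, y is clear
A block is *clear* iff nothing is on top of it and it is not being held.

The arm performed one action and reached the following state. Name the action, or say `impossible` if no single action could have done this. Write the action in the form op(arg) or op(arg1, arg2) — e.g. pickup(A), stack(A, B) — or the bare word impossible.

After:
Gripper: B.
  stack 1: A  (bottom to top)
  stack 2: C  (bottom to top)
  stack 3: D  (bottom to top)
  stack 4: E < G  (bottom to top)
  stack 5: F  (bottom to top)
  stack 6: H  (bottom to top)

pickup(B)

target: towers=[A; C; D; E/G; F; H] holding=B
     unstack(G, E) → towers=[A; B; C; D; E; F; H] holding=G
         pickup(A) → towers=[B; C; D; E/G; F; H] holding=A
         pickup(H) → towers=[A; B; C; D; E/G; F] holding=H
         pickup(B) → towers=[A; C; D; E/G; F; H] holding=B  ← match
         pickup(F) → towers=[A; B; C; D; E/G; H] holding=F
         pickup(D) → towers=[A; B; C; E/G; F; H] holding=D
         pickup(C) → towers=[A; B; D; E/G; F; H] holding=C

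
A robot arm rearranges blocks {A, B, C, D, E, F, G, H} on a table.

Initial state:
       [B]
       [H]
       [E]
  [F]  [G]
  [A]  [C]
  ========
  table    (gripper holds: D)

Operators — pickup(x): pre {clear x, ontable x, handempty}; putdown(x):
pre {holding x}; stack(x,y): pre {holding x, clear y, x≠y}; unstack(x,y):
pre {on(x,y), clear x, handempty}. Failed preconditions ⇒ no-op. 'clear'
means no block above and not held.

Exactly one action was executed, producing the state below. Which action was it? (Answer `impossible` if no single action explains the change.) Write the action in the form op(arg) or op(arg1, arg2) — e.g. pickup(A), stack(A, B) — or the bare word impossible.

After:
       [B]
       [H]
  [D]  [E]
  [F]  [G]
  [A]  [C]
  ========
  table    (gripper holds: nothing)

target: towers=[A/F/D; C/G/E/H/B] holding=-
        putdown(D) → towers=[A/F; C/G/E/H/B; D] holding=-
       stack(D, B) → towers=[A/F; C/G/E/H/B/D] holding=-
       stack(D, F) → towers=[A/F/D; C/G/E/H/B] holding=-  ← match

stack(D, F)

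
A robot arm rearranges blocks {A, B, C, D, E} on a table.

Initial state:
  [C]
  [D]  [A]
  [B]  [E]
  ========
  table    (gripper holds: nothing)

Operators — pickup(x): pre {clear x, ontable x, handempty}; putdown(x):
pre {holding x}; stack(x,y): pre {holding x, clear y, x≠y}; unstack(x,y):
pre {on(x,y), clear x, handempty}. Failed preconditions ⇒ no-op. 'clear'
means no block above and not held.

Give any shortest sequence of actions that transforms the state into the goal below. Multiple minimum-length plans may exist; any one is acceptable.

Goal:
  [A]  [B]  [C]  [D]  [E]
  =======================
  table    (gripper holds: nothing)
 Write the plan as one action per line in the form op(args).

unstack(A, E)
putdown(A)
unstack(C, D)
putdown(C)
unstack(D, B)
putdown(D)

step 1 (unstack(A, E)): towers=[B/D/C; E] holding=A
step 2 (putdown(A)): towers=[A; B/D/C; E] holding=-
step 3 (unstack(C, D)): towers=[A; B/D; E] holding=C
step 4 (putdown(C)): towers=[A; B/D; C; E] holding=-
step 5 (unstack(D, B)): towers=[A; B; C; E] holding=D
step 6 (putdown(D)): towers=[A; B; C; D; E] holding=-
goal check: towers=[A; B; C; D; E] holding=- — reached (length 6, optimal by BFS)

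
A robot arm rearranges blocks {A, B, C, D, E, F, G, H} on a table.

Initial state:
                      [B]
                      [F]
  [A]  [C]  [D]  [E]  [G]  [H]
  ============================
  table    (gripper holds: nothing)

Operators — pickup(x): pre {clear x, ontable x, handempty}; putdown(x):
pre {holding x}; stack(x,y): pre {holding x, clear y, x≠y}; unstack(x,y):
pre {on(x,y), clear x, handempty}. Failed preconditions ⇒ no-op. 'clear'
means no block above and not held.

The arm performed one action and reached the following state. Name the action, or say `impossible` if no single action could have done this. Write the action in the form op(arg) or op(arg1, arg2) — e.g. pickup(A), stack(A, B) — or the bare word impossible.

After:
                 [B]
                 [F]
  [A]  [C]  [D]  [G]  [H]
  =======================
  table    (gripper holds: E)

target: towers=[A; C; D; G/F/B; H] holding=E
         pickup(A) → towers=[C; D; E; G/F/B; H] holding=A
         pickup(E) → towers=[A; C; D; G/F/B; H] holding=E  ← match
         pickup(H) → towers=[A; C; D; E; G/F/B] holding=H
     unstack(B, F) → towers=[A; C; D; E; G/F; H] holding=B
         pickup(D) → towers=[A; C; E; G/F/B; H] holding=D
         pickup(C) → towers=[A; D; E; G/F/B; H] holding=C

pickup(E)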